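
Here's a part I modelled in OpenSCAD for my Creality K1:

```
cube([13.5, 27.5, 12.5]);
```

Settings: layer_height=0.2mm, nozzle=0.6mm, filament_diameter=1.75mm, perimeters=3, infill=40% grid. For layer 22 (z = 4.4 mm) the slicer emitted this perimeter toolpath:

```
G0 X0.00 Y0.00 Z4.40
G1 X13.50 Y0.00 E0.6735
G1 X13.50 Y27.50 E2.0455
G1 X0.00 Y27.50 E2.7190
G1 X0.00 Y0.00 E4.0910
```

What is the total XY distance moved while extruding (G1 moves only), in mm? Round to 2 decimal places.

82.00 mm

Sum the Euclidean lengths of each G1 segment: total = 82.00 mm.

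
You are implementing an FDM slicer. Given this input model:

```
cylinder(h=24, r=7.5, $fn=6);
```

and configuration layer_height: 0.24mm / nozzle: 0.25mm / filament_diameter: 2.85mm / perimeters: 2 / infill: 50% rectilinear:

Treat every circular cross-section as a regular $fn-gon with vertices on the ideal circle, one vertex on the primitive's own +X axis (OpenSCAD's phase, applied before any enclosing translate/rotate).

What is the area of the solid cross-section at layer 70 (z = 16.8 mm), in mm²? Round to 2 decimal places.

At z = 16.8 mm: the r=7.5 cylinder contributes a regular 6-gon of circumradius 7.5 (area = (6/2)·7.500²·sin(360°/6) = 146.14 mm²). Overall, the cross-section is a single solid region. Net area = 146.14 mm².

146.14 mm²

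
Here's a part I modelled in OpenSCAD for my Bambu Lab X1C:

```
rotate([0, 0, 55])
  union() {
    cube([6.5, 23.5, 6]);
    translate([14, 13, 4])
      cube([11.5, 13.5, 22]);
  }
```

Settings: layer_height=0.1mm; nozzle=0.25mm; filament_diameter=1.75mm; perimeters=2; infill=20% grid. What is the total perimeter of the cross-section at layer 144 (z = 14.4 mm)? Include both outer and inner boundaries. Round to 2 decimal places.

50.00 mm

At z = 14.4 mm: the cube does not reach this height (z outside [0, 6]); the 11.5×13.5 cube at (14, 13) contributes its full rectangle (perimeter 50.00 mm); Taking the union: only the 11.5×13.5 cube at (14, 13) is present, so the union is just that shape — boundary = 50.00 mm; (whole slice rotated 55° about Z — lengths, areas and connectivity unchanged). Overall, the cross-section is a single solid region. Total boundary length (outer) = 50.00 mm.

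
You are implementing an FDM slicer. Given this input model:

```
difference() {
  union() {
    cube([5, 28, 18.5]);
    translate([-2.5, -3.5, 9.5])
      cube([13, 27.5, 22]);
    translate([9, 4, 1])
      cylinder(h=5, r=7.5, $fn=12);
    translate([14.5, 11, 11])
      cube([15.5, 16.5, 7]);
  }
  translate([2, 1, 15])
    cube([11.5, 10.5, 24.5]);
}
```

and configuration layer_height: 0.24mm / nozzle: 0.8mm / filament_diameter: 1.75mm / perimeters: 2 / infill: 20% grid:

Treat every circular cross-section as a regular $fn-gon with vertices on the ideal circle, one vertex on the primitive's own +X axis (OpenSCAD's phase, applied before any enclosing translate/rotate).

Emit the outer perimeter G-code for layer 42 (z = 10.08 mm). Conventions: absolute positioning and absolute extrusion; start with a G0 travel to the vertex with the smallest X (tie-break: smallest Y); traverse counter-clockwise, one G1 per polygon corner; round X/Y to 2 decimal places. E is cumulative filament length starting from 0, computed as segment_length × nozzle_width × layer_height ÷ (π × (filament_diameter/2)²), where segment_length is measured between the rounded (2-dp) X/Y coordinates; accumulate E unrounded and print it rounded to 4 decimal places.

At z = 10.08 mm: the cube is present — its section is the full 5×28 rectangle; the cube at (-2.5, -3.5) is present — its section is the full 13×27.5 rectangle; the cylinder at (9, 4) does not reach this height (z outside [1, 6]); the cube at (14.5, 11) does not reach this height (z outside [11, 18]); Merging all regions: the regions partially overlap (shared area 120.00 mm²), so overlapping operands fuse into one piece — 1 connected region; the cube at (2, 1) is not intersected at this z (z outside [15, 39.5]); After the difference (first − rest): none of the subtracted shapes is present at this height, so that combined region is unchanged — 1 connected region. The outline is a single polygon with 8 vertices. Extrusion per mm of travel: 0.8 × 0.24 / (π × 0.875²) = 0.079824. Accumulating E over each segment gives final E = 7.1044.

G0 X-2.50 Y-3.50 Z10.08
G1 X10.50 Y-3.50 E1.0377
G1 X10.50 Y24.00 E3.2329
G1 X5.00 Y24.00 E3.6719
G1 X5.00 Y28.00 E3.9912
G1 X0.00 Y28.00 E4.3903
G1 X0.00 Y24.00 E4.7096
G1 X-2.50 Y24.00 E4.9092
G1 X-2.50 Y-3.50 E7.1044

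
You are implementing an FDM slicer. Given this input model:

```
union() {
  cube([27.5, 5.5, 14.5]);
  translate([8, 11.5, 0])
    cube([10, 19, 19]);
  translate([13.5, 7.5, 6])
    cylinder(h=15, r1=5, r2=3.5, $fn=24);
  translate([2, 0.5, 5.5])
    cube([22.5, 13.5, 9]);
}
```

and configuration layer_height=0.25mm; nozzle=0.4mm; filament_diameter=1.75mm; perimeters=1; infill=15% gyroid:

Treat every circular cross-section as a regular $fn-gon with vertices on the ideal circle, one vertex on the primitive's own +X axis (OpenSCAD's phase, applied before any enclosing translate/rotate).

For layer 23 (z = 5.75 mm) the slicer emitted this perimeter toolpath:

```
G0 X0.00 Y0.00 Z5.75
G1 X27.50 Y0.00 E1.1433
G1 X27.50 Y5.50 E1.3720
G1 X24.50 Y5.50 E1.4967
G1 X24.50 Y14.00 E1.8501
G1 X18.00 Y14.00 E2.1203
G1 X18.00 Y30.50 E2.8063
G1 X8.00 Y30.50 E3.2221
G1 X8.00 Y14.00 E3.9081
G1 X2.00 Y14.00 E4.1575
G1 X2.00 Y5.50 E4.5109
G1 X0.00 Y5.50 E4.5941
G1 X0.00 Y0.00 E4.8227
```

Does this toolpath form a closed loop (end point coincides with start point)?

Start point (G0): (0.00, 0.00). End point (last G1): the path returns to the start — closed.

yes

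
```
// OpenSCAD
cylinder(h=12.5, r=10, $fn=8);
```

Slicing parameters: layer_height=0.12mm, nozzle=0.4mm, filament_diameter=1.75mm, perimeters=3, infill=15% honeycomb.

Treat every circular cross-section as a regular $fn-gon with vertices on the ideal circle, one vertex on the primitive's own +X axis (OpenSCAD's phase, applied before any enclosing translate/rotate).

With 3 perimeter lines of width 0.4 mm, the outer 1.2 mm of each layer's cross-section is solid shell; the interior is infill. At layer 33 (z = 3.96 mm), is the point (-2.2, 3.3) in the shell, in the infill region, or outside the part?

infill

At z = 3.96 mm: the cylinder: section is a regular 8-gon, circumradius r=10. Overall, the cross-section is a single solid region. The nearest boundary edge runs (0.00, 10.00)→(-7.07, 7.07); distance from the point to it = 5.35 mm. The point is inside the cross-section and 5.35 mm from the nearest boundary — more than the 1.2 mm shell width (3 × 0.4), so it's in the infill interior.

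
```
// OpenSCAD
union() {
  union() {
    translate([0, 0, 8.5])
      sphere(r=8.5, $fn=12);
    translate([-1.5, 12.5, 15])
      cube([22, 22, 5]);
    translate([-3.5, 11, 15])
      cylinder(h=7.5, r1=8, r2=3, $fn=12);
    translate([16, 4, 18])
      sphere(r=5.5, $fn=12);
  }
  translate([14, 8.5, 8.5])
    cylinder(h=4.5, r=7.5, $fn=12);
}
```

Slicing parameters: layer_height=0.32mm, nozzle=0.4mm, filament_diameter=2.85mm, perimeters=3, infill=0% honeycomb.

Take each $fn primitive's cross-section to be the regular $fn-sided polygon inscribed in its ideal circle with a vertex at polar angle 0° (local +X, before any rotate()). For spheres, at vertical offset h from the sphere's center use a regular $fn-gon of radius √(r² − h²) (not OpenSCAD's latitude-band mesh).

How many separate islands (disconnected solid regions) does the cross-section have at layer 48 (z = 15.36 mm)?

2

At z = 15.36 mm: the sphere: section is a regular 12-gon, circumradius = √(r²−h²) = √(8.5²−6.86²) = 5.019; the cube at (-1.5, 12.5) is present — its section is the full 22×22 rectangle; the cone at (-3.5, 11): at t=0.048 of its height the radius interpolates to r₁+(r₂−r₁)t = 7.760, giving a regular 12-gon of that circumradius; the r=5.5 sphere at (16, 4) slices to a regular 12-gon of circumradius 4.825 (√(r²−h²) with h=2.64 from center); Combining (union): the regions partially overlap (shared area 24.87 mm²), so overlapping operands fuse into one piece — 2 connected regions; the cylinder at (14, 8.5) is not intersected at this z (z outside [8.5, 13]); Taking the union: only that combined region is present, so the union is just that shape — 2 connected regions. Overall, the cross-section has 2 separate islands. Island count = 2.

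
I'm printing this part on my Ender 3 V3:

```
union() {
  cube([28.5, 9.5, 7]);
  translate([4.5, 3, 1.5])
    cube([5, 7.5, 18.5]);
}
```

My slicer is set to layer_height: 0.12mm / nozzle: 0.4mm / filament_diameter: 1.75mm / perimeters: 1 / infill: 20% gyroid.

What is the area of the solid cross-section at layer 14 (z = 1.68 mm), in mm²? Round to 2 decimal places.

275.75 mm²

At z = 1.68 mm: the cube (footprint 28.5×9.5) is included at this height (area 270.75 mm²); the cube at (4.5, 3) is present — its section is the full 5×7.5 rectangle (area 37.50 mm²); Merging all regions: the regions partially overlap — summed areas 308.25 mm² minus the doubly-counted overlap 32.50 mm² gives 275.75 mm² — area = 275.75 mm². Overall, the cross-section is a single solid region. Net area = 275.75 mm².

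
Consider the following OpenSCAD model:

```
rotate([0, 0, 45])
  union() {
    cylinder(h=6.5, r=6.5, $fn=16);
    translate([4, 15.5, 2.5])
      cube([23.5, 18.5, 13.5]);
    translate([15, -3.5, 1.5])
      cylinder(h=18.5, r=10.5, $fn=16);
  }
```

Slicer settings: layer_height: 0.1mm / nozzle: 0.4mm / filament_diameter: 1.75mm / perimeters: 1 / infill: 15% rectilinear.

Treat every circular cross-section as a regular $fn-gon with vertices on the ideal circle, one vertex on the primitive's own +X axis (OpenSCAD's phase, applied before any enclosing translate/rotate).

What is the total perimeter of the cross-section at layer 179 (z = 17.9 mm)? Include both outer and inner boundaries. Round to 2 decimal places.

65.55 mm

At z = 17.9 mm: the cylinder is not intersected at this z (z outside [0, 6.5]); the cube at (4, 15.5) is not intersected at this z (z outside [2.5, 16]); the r=10.5 cylinder at (15, -3.5) contributes a regular 16-gon of circumradius 10.5 (perimeter = 2·16·10.500·sin(180°/16) = 65.55 mm); Merging all regions: only the r=10.5 cylinder at (15, -3.5) is present, so the union is just that shape — boundary = 65.55 mm; (whole slice rotated 45° about Z — lengths, areas and connectivity unchanged). Overall, the cross-section is a single solid region. Total boundary length (outer) = 65.55 mm.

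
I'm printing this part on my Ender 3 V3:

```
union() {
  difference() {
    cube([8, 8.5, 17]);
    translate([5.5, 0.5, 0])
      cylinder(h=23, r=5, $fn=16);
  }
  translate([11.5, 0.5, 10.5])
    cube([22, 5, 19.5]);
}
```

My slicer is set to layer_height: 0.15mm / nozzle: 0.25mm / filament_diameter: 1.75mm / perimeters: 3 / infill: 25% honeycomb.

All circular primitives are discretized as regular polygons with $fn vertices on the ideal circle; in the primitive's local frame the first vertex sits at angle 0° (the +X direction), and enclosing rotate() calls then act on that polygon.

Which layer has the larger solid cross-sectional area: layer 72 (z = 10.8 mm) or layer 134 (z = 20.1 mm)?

Layer 72 (z = 10.8): the cube is present — its section is the full 8×8.5 rectangle (area 68.00 mm²); the cylinder at (5.5, 0.5): section is a regular 16-gon, circumradius r=5 (area = (16/2)·5.000²·sin(360°/16) = 76.54 mm²); Subtracting the remaining from the first: starting from the 8×8.5 cube (68.00 mm²), the r=5 cylinder at (5.5, 0.5) partially overlaps it — only the 34.66 mm² overlap (of its 76.54 mm²) is removed, clipping the outline — area = 33.34 mm²; the cube at (11.5, 0.5) (footprint 22×5) is included at this height (area 110.00 mm²); Merging all regions: the 2 present regions are separate (no shared area or edge), so areas and boundary lengths simply add and each stays a separate island — area = 143.34 mm². So its area = 143.34 mm². Layer 134 (z = 20.1): the cube is not intersected at this z (z outside [0, 17]); the r=5 cylinder at (5.5, 0.5) contributes a regular 16-gon of circumradius 5 (area = (16/2)·5.000²·sin(360°/16) = 76.54 mm²); Subtracting the remaining from the first: the first operand is absent here, so nothing remains; the 22×5 cube at (11.5, 0.5) contributes its full rectangle (area 110.00 mm²); Combining (union): only the 22×5 cube at (11.5, 0.5) is present, so the union is just that shape — area = 110.00 mm². So its area = 110.00 mm². Layer 72 is larger (143.34 vs 110.00 mm²).

layer 72 (z = 10.8 mm)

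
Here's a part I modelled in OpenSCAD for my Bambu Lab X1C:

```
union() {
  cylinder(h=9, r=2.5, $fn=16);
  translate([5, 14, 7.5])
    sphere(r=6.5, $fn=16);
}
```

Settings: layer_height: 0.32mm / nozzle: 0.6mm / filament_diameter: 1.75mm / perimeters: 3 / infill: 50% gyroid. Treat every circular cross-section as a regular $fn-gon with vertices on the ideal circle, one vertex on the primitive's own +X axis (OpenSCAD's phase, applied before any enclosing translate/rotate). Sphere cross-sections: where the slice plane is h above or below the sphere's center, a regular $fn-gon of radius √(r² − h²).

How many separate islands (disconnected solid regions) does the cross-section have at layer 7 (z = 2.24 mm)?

2

At z = 2.24 mm: the cylinder: section is a regular 16-gon, circumradius r=2.5; the r=6.5 sphere at (5, 14) slices to a regular 16-gon of circumradius 3.819 (√(r²−h²) with h=5.26 from center); Merging all regions: the 2 present regions are separate (no shared area or edge), so areas and boundary lengths simply add and each stays a separate island — 2 connected regions. Overall, the cross-section has 2 separate islands. Island count = 2.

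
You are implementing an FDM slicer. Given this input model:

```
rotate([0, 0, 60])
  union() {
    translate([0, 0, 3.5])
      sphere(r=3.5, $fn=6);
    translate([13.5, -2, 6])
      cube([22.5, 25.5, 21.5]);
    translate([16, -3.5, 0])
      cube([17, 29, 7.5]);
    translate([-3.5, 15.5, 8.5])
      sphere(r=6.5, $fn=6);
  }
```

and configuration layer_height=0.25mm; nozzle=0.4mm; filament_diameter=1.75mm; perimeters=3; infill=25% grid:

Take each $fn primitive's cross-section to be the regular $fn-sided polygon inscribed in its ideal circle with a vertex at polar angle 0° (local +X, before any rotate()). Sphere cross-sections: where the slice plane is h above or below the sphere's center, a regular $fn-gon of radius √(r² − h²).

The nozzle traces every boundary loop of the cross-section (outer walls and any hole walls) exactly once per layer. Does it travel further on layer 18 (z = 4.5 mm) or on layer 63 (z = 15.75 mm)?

Layer 18 (z = 4.5): the sphere: section is a regular 6-gon, circumradius = √(r²−h²) = √(3.5²−1²) = 3.354 (perimeter = 2·6·3.354·sin(180°/6) = 20.12 mm); the cube at (13.5, -2) is not intersected at this z (z outside [6, 27.5]); the cube at (16, -3.5) is present — its section is the full 17×29 rectangle (perimeter 92.00 mm); the sphere at (-3.5, 15.5): section is a regular 6-gon, circumradius = √(r²−h²) = √(6.5²−4²) = 5.123 (perimeter = 2·6·5.123·sin(180°/6) = 30.74 mm); Merging all regions: the 3 present regions are separate (no shared area or edge), so areas and boundary lengths simply add and each stays a separate island — boundary = 142.87 mm; (whole slice rotated 60° about Z — lengths, areas and connectivity unchanged). So its perimeter = 142.87 mm. Layer 63 (z = 15.75): the sphere is absent (|z−center|=12.250 > r=3.5); the cube at (13.5, -2) is present — its section is the full 22.5×25.5 rectangle (perimeter 96.00 mm); the cube at (16, -3.5) is absent (z outside [0, 7.5]); the sphere at (-3.5, 15.5) is absent (|z−center|=7.250 > r=6.5); Combining (union): only the 22.5×25.5 cube at (13.5, -2) is present, so the union is just that shape — boundary = 96.00 mm; (whole slice rotated 60° about Z — lengths, areas and connectivity unchanged). So its perimeter = 96.00 mm. Layer 18 is larger (142.87 vs 96.00 mm).

layer 18 (z = 4.5 mm)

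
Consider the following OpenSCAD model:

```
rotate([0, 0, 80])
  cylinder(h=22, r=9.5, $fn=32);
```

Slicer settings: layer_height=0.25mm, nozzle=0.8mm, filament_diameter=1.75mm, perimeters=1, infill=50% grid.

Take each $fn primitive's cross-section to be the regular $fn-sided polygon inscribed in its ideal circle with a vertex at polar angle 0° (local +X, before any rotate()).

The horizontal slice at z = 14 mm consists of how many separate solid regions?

At z = 14 mm: the r=9.5 cylinder contributes a regular 32-gon of circumradius 9.5; (rotated 80° about Z; rotation is an isometry so areas/perimeters/island counts are preserved). The result has 1 disconnected region.

1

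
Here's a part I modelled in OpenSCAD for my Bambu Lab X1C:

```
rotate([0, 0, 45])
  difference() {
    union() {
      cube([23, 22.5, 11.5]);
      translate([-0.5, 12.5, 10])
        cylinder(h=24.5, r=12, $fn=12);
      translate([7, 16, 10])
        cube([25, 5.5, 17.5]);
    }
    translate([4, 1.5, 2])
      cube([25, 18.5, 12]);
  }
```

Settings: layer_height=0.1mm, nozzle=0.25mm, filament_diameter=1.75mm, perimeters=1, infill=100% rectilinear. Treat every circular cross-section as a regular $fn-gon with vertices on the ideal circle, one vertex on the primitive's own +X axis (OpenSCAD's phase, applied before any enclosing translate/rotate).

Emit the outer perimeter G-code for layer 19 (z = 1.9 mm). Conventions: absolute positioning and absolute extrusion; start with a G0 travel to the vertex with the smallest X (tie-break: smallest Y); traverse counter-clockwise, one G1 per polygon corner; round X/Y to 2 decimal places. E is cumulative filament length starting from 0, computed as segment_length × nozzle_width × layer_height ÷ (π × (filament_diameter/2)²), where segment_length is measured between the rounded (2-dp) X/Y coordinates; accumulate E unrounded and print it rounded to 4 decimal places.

G0 X-15.91 Y15.91 Z1.90
G1 X0.00 Y0.00 E0.2339
G1 X16.26 Y16.26 E0.4729
G1 X0.35 Y32.17 E0.7067
G1 X-15.91 Y15.91 E0.9457

At z = 1.9 mm: the cube is present — its section is the full 23×22.5 rectangle; the cylinder at (-0.5, 12.5) does not reach this height (z outside [10, 34.5]); the cube at (7, 16) is absent (z outside [10, 27.5]); Combining (union): only the 23×22.5 cube is present, so the union is just that shape — 1 connected region; the cube at (4, 1.5) is absent (z outside [2, 14]); After the difference (first − rest): none of the subtracted shapes is present at this height, so the result so far is unchanged — 1 connected region; (whole slice rotated 45° about Z — lengths, areas and connectivity unchanged). The outline is a single polygon with 4 vertices. Extrusion per mm of travel: 0.25 × 0.1 / (π × 0.875²) = 0.010394. Accumulating E over each segment gives final E = 0.9457.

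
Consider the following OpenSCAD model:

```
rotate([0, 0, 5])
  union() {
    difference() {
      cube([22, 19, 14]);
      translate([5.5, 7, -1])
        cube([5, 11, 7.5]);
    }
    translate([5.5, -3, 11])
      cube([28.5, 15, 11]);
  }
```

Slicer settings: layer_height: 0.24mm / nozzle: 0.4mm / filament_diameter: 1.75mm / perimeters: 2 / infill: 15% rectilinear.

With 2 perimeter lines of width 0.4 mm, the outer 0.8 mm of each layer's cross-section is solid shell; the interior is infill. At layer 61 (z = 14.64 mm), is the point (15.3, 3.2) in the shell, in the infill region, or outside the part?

infill

At z = 14.64 mm: the cube is absent (z outside [0, 14]); the cube at (5.5, 7) is not intersected at this z (z outside [-1, 6.5]); After the difference (first − rest): the first operand is absent here, so nothing remains; the cube at (5.5, -3) is present — its section is the full 28.5×15 rectangle; Combining (union): only the 28.5×15 cube at (5.5, -3) is present, so the union is just that shape — 1 connected region; (whole slice rotated 5° about Z — lengths, areas and connectivity unchanged). Overall, the cross-section is a single solid region. Undo the 5° rotation: the query point maps to (15.521, 1.854) in the un-rotated model frame. The nearest boundary edge runs (5.50, -3.00)→(34.00, -3.00); distance from the point to it = 4.85 mm. The point is inside the cross-section and 4.85 mm from the nearest boundary — more than the 0.8 mm shell width (2 × 0.4), so it's in the infill interior.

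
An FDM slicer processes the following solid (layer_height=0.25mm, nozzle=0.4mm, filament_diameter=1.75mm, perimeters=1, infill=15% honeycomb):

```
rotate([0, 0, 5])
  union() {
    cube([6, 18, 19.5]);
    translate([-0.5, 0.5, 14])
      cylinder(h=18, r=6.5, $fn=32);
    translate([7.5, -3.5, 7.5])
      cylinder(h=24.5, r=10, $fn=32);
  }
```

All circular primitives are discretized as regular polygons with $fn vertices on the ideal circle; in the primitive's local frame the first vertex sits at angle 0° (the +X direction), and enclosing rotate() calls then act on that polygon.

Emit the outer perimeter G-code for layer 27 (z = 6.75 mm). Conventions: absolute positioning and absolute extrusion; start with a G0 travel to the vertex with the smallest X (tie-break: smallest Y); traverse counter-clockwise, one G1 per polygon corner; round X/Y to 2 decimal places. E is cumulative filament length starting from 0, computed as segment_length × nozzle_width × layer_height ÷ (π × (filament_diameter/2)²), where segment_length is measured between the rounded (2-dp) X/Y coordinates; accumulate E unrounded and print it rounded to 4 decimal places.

G0 X-1.57 Y17.93 Z6.75
G1 X0.00 Y0.00 E0.7483
G1 X5.98 Y0.52 E0.9979
G1 X4.41 Y18.45 E1.7461
G1 X-1.57 Y17.93 E1.9957

At z = 6.75 mm: the 6×18 cube contributes its full rectangle; the cylinder at (-0.5, 0.5) is absent (z outside [14, 32]); the cylinder at (7.5, -3.5) is absent (z outside [7.5, 32]); Combining (union): only the 6×18 cube is present, so the union is just that shape — 1 connected region; (whole slice rotated 5° about Z — lengths, areas and connectivity unchanged). The outline is a single polygon with 4 vertices. Extrusion per mm of travel: 0.4 × 0.25 / (π × 0.875²) = 0.041575. Accumulating E over each segment gives final E = 1.9957.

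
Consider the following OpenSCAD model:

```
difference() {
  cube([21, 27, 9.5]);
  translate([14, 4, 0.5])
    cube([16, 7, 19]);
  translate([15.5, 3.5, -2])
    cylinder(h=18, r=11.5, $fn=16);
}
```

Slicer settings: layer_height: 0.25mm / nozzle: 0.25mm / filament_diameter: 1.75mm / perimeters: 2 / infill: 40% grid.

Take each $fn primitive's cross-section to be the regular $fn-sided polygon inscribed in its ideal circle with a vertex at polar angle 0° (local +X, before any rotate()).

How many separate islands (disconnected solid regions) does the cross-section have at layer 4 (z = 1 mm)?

1

At z = 1 mm: the cube (footprint 21×27) is included at this height; the cube at (14, 4) (footprint 16×7) is included at this height; the r=11.5 cylinder at (15.5, 3.5) gives a regular 16-gon of circumradius 11.5 (constant along its height); Subtracting the remaining from the first: starting from the 21×27 cube, the 16×7 cube at (14, 4) partially overlaps it — only the 49.00 mm² overlap (of its 112.00 mm²) is removed, clipping the outline; the r=11.5 cylinder at (15.5, 3.5) partially overlaps it — only the 170.46 mm² overlap (of its 404.88 mm²) is removed, clipping the outline — 1 connected region. Overall, the cross-section is a single solid region. Island count = 1.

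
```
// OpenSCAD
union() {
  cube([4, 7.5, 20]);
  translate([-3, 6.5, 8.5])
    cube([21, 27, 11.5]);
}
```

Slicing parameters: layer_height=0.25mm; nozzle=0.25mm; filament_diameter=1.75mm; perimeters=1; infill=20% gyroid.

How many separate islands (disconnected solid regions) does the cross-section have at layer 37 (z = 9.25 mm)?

1

At z = 9.25 mm: the cube is present — its section is the full 4×7.5 rectangle; the cube at (-3, 6.5) (footprint 21×27) is included at this height; Combining (union): the regions partially overlap (shared area 4.00 mm²), so overlapping operands fuse into one piece — 1 connected region. Overall, the cross-section is a single solid region. Island count = 1.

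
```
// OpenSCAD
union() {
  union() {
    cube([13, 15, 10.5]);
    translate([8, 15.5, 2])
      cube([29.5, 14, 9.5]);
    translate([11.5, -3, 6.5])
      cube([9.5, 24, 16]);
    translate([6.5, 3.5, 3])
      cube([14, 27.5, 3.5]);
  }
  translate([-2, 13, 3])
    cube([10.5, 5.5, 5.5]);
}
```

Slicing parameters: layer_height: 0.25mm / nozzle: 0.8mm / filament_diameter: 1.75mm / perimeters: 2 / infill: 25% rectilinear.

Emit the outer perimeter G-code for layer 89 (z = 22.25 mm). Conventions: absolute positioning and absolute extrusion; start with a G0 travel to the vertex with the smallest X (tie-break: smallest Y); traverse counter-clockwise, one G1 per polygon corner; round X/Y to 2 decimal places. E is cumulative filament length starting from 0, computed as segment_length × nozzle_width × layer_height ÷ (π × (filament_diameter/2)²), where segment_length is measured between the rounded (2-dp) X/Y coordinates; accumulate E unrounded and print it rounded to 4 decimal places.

At z = 22.25 mm: the cube is not intersected at this z (z outside [0, 10.5]); the cube at (8, 15.5) does not reach this height (z outside [2, 11.5]); the 9.5×24 cube at (11.5, -3) contributes its full rectangle; the cube at (6.5, 3.5) is absent (z outside [3, 6.5]); Merging all regions: only the 9.5×24 cube at (11.5, -3) is present, so the union is just that shape — 1 connected region; the cube at (-2, 13) does not reach this height (z outside [3, 8.5]); Merging all regions: only that combined region is present, so the union is just that shape — 1 connected region. The outline is a single polygon with 4 vertices. Extrusion per mm of travel: 0.8 × 0.25 / (π × 0.875²) = 0.083150. Accumulating E over each segment gives final E = 5.5711.

G0 X11.50 Y-3.00 Z22.25
G1 X21.00 Y-3.00 E0.7899
G1 X21.00 Y21.00 E2.7855
G1 X11.50 Y21.00 E3.5755
G1 X11.50 Y-3.00 E5.5711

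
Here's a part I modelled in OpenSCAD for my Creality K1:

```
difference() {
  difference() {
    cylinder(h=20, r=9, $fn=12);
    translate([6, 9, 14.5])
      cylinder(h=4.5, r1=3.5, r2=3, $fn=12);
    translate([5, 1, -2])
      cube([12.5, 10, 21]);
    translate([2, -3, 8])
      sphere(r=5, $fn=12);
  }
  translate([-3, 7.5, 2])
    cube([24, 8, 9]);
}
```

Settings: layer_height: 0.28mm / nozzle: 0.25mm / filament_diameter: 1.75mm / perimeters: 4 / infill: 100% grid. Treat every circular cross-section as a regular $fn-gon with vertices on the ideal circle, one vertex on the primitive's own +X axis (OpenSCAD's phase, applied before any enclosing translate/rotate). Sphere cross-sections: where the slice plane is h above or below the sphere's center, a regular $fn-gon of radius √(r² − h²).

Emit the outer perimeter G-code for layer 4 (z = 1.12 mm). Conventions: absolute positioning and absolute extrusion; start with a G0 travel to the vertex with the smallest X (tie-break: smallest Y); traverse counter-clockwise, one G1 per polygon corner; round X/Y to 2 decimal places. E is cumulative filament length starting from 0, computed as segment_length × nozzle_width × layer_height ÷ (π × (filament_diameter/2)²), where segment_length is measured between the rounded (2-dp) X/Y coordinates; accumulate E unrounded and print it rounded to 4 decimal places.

G0 X-9.00 Y0.00 Z1.12
G1 X-7.79 Y-4.50 E0.1356
G1 X-4.50 Y-7.79 E0.2710
G1 X0.00 Y-9.00 E0.4066
G1 X4.50 Y-7.79 E0.5422
G1 X7.79 Y-4.50 E0.6777
G1 X9.00 Y0.00 E0.8133
G1 X8.73 Y1.00 E0.8434
G1 X5.00 Y1.00 E0.9520
G1 X5.00 Y7.29 E1.1350
G1 X4.50 Y7.79 E1.1556
G1 X0.00 Y9.00 E1.2912
G1 X-4.50 Y7.79 E1.4268
G1 X-7.79 Y4.50 E1.5622
G1 X-9.00 Y0.00 E1.6978

At z = 1.12 mm: the r=9 cylinder contributes a regular 12-gon of circumradius 9; the cone at (6, 9) is not intersected at this z (z outside [14.5, 19]); the cube at (5, 1) is present — its section is the full 12.5×10 rectangle; the sphere at (2, -3) does not reach this height (|z−center|=6.880 > r=5); Subtracting the remaining from the first: starting from the r=9 cylinder, the 12.5×10 cube at (5, 1) partially overlaps it — only the 15.32 mm² overlap (of its 125.00 mm²) is removed, clipping the outline — 1 connected region; the cube at (-3, 7.5) is absent (z outside [2, 11]); After the difference (first − rest): none of the subtracted shapes is present at this height, so the result so far is unchanged — 1 connected region. The outline is a single polygon with 14 vertices. Extrusion per mm of travel: 0.25 × 0.28 / (π × 0.875²) = 0.029103. Accumulating E over each segment gives final E = 1.6978.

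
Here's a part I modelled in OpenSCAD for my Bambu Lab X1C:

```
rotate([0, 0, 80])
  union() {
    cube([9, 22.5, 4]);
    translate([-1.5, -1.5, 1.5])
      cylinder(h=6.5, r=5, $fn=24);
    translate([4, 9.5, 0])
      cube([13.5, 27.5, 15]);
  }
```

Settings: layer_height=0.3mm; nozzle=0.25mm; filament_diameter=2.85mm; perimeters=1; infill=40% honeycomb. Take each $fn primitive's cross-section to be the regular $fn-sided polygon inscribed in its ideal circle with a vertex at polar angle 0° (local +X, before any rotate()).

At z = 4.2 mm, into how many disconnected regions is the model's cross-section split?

2

At z = 4.2 mm: the cube is absent (z outside [0, 4]); the cylinder at (-1.5, -1.5): section is a regular 24-gon, circumradius r=5; the cube at (4, 9.5) is present — its section is the full 13.5×27.5 rectangle; Taking the union: the 2 present regions are separate (no shared area or edge), so areas and boundary lengths simply add and each stays a separate island — 2 connected regions; (rotated 80° about Z; rotation is an isometry so areas/perimeters/island counts are preserved). The result has 2 disconnected regions.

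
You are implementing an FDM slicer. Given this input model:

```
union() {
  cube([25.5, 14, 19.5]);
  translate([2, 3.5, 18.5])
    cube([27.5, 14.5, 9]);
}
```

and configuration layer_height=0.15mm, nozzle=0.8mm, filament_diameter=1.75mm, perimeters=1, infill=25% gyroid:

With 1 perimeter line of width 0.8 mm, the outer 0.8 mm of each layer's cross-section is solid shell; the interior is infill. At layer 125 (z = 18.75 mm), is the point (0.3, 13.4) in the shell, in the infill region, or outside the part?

At z = 18.75 mm: the 25.5×14 cube contributes its full rectangle; the cube at (2, 3.5) (footprint 27.5×14.5) is included at this height; Taking the union: the regions partially overlap (shared area 246.75 mm²), so overlapping operands fuse into one piece — 1 connected region. Overall, the cross-section is a single solid region. The nearest boundary edge runs (0.00, 0.00)→(0.00, 14.00); distance from the point to it = 0.30 mm. The point is inside the cross-section, 0.30 mm from the nearest boundary — within the 0.8 mm shell band (1 × 0.8).

shell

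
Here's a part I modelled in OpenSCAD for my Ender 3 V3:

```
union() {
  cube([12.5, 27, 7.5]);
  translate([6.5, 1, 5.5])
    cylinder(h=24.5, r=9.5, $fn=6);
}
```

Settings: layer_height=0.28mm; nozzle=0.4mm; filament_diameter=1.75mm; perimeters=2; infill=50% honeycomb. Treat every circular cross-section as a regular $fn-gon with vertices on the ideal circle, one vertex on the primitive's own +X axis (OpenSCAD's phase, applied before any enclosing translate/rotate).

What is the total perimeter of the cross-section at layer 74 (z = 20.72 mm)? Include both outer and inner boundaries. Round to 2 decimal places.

At z = 20.72 mm: the cube is not intersected at this z (z outside [0, 7.5]); the r=9.5 cylinder at (6.5, 1) gives a regular 6-gon of circumradius 9.5 (constant along its height) (perimeter = 2·6·9.500·sin(180°/6) = 57.00 mm); Merging all regions: only the r=9.5 cylinder at (6.5, 1) is present, so the union is just that shape — boundary = 57.00 mm. Overall, the cross-section is a single solid region. Total boundary length (outer) = 57.00 mm.

57.00 mm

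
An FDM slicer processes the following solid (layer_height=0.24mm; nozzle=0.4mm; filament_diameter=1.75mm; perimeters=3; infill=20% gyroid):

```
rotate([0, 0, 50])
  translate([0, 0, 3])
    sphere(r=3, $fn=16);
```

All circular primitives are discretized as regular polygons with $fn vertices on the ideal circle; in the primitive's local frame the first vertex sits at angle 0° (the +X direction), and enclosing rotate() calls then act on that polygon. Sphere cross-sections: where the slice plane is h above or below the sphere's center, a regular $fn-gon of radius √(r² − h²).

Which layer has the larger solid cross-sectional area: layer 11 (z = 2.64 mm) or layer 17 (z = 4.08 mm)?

Layer 11 (z = 2.64): the r=3 sphere contributes a regular 16-gon of circumradius √(3²−0.36²) = 2.978 (area = (16/2)·2.978²·sin(360°/16) = 27.16 mm²); (whole slice rotated 50° about Z — lengths, areas and connectivity unchanged). So its area = 27.16 mm². Layer 17 (z = 4.08): the r=3 sphere contributes a regular 16-gon of circumradius √(3²−1.08²) = 2.799 (area = (16/2)·2.799²·sin(360°/16) = 23.98 mm²); (rotated 50° about Z; rotation is an isometry so areas/perimeters/island counts are preserved). So its area = 23.98 mm². Layer 11 is larger (27.16 vs 23.98 mm²).

layer 11 (z = 2.64 mm)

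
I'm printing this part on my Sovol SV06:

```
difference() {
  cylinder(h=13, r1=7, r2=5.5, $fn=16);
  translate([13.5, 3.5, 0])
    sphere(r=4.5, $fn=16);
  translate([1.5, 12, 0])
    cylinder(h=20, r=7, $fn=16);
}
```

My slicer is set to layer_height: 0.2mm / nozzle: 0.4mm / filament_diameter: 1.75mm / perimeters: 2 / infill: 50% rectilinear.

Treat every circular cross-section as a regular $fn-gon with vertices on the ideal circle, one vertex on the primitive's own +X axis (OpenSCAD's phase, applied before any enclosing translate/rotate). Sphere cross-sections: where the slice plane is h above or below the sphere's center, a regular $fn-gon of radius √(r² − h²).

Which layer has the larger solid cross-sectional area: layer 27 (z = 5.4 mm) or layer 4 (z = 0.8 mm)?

Layer 27 (z = 5.4): the cone contributes a regular 16-gon of circumradius 6.377 (interpolated between r1=7 and r2=5.5 at t=0.415) (area = (16/2)·6.377²·sin(360°/16) = 124.50 mm²); the sphere at (13.5, 3.5) is not intersected at this z (|z−center|=5.400 > r=4.5); the r=7 cylinder at (1.5, 12) contributes a regular 16-gon of circumradius 7 (area = (16/2)·7.000²·sin(360°/16) = 150.01 mm²); Subtracting the remaining from the first: starting from the cone (124.50 mm²), the r=7 cylinder at (1.5, 12) partially overlaps it — only the 3.95 mm² overlap (of its 150.01 mm²) is removed, clipping the outline — area = 120.54 mm². So its area = 120.54 mm². Layer 4 (z = 0.8): the cone (r1=7→r2=5.5) has section circumradius 6.908 here — a regular 16-gon (area = (16/2)·6.908²·sin(360°/16) = 146.08 mm²); the r=4.5 sphere at (13.5, 3.5) contributes a regular 16-gon of circumradius √(4.5²−0.8²) = 4.428 (area = (16/2)·4.428²·sin(360°/16) = 60.04 mm²); the r=7 cylinder at (1.5, 12) contributes a regular 16-gon of circumradius 7 (area = (16/2)·7.000²·sin(360°/16) = 150.01 mm²); After the difference (first − rest): starting from the cone (146.08 mm²), the r=4.5 sphere at (13.5, 3.5) misses the remaining region (no effect); the r=7 cylinder at (1.5, 12) partially overlaps it — only the 7.13 mm² overlap (of its 150.01 mm²) is removed, clipping the outline — area = 138.95 mm². So its area = 138.95 mm². Layer 4 is larger (138.95 vs 120.54 mm²).

layer 4 (z = 0.8 mm)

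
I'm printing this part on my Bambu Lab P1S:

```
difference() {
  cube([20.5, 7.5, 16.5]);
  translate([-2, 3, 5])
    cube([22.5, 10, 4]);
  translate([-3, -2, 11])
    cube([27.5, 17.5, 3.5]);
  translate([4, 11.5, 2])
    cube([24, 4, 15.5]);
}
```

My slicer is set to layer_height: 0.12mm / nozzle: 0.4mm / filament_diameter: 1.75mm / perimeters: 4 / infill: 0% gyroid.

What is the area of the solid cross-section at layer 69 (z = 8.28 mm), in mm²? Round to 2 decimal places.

At z = 8.28 mm: the cube is present — its section is the full 20.5×7.5 rectangle (area 153.75 mm²); the cube at (-2, 3) is present — its section is the full 22.5×10 rectangle (area 225.00 mm²); the cube at (-3, -2) does not reach this height (z outside [11, 14.5]); the cube at (4, 11.5) is present — its section is the full 24×4 rectangle (area 96.00 mm²); Subtracting the remaining from the first: starting from the 20.5×7.5 cube (153.75 mm²), the 22.5×10 cube at (-2, 3) partially overlaps it — only the 92.25 mm² overlap (of its 225.00 mm²) is removed, clipping the outline; the 24×4 cube at (4, 11.5) misses the remaining region (no effect) — area = 61.50 mm². Overall, the cross-section is a single solid region. Net area = 61.50 mm².

61.50 mm²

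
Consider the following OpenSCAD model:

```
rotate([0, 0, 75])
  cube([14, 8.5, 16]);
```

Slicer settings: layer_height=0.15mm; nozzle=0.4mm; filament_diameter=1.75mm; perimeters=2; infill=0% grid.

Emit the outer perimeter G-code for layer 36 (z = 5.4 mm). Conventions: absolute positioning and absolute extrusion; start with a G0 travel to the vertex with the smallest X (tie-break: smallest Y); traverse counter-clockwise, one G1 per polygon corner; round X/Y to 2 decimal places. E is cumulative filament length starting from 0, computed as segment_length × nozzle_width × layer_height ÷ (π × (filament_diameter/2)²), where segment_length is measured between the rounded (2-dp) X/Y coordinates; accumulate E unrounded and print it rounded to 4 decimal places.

G0 X-8.21 Y2.20 Z5.40
G1 X0.00 Y0.00 E0.2120
G1 X3.62 Y13.52 E0.5612
G1 X-4.59 Y15.72 E0.7732
G1 X-8.21 Y2.20 E1.1223

At z = 5.4 mm: the cube (footprint 14×8.5) is included at this height; (whole slice rotated 75° about Z — lengths, areas and connectivity unchanged). The outline is a single polygon with 4 vertices. Extrusion per mm of travel: 0.4 × 0.15 / (π × 0.875²) = 0.024945. Accumulating E over each segment gives final E = 1.1223.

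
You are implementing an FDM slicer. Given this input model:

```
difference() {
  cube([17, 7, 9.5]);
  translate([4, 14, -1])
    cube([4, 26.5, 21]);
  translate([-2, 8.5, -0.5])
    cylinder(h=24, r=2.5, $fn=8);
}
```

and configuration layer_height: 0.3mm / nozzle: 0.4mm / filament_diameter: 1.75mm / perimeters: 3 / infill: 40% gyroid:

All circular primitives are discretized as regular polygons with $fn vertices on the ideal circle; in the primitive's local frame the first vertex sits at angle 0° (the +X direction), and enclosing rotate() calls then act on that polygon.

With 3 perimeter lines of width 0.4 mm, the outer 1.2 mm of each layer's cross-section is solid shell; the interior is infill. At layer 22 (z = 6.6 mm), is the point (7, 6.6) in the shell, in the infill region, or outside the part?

At z = 6.6 mm: the cube is present — its section is the full 17×7 rectangle; the cube at (4, 14) is present — its section is the full 4×26.5 rectangle; the r=2.5 cylinder at (-2, 8.5) gives a regular 8-gon of circumradius 2.5 (constant along its height); After the difference (first − rest): starting from the 17×7 cube, the 4×26.5 cube at (4, 14) misses the remaining region (no effect); the r=2.5 cylinder at (-2, 8.5) misses the remaining region (no effect) — 1 connected region. Overall, the cross-section is a single solid region. The nearest boundary edge runs (0.00, 7.00)→(17.00, 7.00); distance from the point to it = 0.40 mm. The point is inside the cross-section, 0.40 mm from the nearest boundary — within the 1.2 mm shell band (3 × 0.4).

shell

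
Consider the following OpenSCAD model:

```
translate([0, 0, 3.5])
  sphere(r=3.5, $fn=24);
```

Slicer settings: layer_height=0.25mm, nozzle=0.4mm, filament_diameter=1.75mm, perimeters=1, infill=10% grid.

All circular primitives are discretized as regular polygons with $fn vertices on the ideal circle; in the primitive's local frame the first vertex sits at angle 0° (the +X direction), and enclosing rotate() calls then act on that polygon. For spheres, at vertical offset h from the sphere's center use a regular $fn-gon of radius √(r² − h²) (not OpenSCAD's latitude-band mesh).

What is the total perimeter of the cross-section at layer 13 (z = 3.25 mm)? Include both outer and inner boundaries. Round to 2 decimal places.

21.87 mm

At z = 3.25 mm: the r=3.5 sphere slices to a regular 24-gon of circumradius 3.491 (√(r²−h²) with h=0.25 from center) (perimeter = 2·24·3.491·sin(180°/24) = 21.87 mm). Overall, the cross-section is a single solid region. Total boundary length (outer) = 21.87 mm.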